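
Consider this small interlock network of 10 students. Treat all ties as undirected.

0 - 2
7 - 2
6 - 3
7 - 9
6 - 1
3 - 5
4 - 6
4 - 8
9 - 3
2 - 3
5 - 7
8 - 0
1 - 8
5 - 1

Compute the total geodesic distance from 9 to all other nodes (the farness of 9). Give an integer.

21

Distances from 9: 0:3, 1:3, 2:2, 3:1, 4:3, 5:2, 6:2, 7:1, 8:4.
Sum = 3 + 3 + 2 + 1 + 3 + 2 + 2 + 1 + 4 = 21.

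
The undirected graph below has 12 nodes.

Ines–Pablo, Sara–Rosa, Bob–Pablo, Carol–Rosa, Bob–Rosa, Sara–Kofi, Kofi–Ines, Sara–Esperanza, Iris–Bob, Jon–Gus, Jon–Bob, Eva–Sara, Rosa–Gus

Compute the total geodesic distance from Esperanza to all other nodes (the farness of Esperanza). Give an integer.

31

Distances from Esperanza: Bob:3, Carol:3, Eva:2, Gus:3, Ines:3, Iris:4, Jon:4, Kofi:2, Pablo:4, Rosa:2, Sara:1.
Sum = 3 + 3 + 2 + 3 + 3 + 4 + 4 + 2 + 4 + 2 + 1 = 31.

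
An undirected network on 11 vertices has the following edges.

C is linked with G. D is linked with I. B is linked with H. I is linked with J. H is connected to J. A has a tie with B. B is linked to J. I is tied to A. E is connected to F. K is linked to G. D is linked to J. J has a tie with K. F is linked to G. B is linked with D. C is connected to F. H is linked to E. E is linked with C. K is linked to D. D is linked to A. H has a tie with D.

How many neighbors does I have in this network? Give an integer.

3

I is directly tied to A, D, and J. That is 3 neighbors, so the degree of I is 3.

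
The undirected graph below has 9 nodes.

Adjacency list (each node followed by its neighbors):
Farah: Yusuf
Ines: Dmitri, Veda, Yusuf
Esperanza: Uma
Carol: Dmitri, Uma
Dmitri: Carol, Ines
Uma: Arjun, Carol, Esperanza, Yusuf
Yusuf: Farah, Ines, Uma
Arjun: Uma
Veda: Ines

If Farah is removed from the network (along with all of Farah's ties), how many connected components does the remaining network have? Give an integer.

1

Farah's neighbors (Yusuf) remain reachable from one another through other ties, so the rest of the network stays in one piece.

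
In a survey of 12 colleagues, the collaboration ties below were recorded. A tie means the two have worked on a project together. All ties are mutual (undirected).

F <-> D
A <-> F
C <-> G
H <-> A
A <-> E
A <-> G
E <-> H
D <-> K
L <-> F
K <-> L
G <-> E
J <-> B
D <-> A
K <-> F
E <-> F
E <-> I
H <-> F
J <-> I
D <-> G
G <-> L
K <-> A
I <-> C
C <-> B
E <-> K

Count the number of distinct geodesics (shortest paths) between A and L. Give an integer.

The shortest distance is 2. The length-2 paths are: A–G–L; A–K–L; A–F–L.
That gives 3 distinct shortest paths.

3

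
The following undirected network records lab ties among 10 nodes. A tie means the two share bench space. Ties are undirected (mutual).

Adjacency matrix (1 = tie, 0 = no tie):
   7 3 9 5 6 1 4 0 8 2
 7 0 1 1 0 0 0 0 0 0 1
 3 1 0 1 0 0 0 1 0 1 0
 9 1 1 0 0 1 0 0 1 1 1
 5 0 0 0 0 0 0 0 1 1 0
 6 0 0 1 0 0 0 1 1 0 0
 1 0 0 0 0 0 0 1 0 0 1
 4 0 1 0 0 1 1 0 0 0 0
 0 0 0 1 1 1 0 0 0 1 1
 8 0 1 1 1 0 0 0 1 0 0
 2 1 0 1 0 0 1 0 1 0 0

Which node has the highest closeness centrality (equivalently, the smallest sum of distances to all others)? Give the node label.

Farness (sum of distances to all others) for each node — 0:13, 1:18, 2:14, 3:14, 4:16, 5:19, 6:15, 7:16, 8:15, 9:12.
The smallest farness is 12, for 9, so 9 has the highest closeness.

9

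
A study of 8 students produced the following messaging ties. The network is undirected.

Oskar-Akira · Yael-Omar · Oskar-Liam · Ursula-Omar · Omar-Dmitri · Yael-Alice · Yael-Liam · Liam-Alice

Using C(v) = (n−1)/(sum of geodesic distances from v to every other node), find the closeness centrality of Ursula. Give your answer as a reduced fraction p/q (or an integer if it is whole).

7/20

Distances from Ursula: Akira:5, Alice:3, Dmitri:2, Liam:3, Omar:1, Oskar:4, Yael:2. Sum = 20.
n = 8, so closeness = 7/20.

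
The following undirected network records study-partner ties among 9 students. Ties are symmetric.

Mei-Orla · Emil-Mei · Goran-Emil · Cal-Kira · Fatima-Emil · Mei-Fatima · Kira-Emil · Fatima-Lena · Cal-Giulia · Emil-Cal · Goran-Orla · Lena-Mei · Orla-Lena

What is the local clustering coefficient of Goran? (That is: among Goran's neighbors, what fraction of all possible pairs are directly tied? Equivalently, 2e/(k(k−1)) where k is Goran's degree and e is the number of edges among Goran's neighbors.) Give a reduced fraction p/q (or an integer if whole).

Goran's neighbors: Emil and Orla (k = 2).
Possible neighbor pairs: C(2,2) = 1. Edges among them: none → e = 0.
Clustering(Goran) = 0/1.

0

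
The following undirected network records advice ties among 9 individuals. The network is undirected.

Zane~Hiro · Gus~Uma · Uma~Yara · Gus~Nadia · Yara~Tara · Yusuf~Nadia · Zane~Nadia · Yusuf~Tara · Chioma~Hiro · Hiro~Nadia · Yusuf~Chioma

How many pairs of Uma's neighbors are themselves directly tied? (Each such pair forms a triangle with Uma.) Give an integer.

0

Uma's neighbors are Gus and Yara, but none of them are tied to each other, so no triangle contains Uma.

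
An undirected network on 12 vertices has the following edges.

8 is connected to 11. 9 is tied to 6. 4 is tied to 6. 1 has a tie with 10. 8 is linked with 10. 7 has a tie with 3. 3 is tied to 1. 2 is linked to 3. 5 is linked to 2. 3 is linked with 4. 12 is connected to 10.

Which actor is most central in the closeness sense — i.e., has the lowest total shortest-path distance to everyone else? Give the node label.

3

Farness (sum of distances to all others) for each node — 1:25, 2:31, 3:23, 4:29, 5:41, 6:37, 7:33, 8:37, 9:47, 10:29, 11:47, 12:39.
The smallest farness is 23, for 3, so 3 has the highest closeness.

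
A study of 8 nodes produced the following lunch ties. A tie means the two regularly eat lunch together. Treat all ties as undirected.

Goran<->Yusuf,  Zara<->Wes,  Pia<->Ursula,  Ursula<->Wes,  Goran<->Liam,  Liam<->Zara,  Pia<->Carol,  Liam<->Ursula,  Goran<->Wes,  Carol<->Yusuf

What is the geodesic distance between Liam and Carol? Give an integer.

3

One shortest route is Liam – Ursula – Pia – Carol, which uses 3 edges, and at distance 2 from Liam we only reach {Pia, Wes, Yusuf}, which does not include Carol. So d(Liam,Carol) = 3.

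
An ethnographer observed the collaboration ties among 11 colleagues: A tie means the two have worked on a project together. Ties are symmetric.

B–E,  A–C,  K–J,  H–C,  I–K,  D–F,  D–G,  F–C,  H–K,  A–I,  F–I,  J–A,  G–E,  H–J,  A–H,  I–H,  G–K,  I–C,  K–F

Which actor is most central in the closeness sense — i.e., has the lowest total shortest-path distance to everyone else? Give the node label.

K

Farness (sum of distances to all others) for each node — A:23, B:35, C:22, D:22, E:26, F:19, G:19, H:19, I:18, J:21, K:16.
The smallest farness is 16, for K, so K has the highest closeness.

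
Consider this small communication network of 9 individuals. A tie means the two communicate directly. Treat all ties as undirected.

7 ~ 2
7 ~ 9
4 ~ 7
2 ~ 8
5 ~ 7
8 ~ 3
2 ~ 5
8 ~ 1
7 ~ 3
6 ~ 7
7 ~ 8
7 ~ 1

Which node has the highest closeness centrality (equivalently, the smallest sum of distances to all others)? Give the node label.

7

Farness (sum of distances to all others) for each node — 1:14, 2:13, 3:14, 4:15, 5:14, 6:15, 7:8, 8:12, 9:15.
The smallest farness is 8, for 7, so 7 has the highest closeness.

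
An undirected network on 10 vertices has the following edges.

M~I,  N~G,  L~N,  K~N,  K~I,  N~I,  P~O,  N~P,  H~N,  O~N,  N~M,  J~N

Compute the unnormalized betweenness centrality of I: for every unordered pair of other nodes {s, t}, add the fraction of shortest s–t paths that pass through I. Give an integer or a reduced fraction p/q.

Pairs whose geodesics pass through I — K–M: 1/2.
All other pairs contribute 0.
Summing the contributions gives betweenness(I) = 1/2.

1/2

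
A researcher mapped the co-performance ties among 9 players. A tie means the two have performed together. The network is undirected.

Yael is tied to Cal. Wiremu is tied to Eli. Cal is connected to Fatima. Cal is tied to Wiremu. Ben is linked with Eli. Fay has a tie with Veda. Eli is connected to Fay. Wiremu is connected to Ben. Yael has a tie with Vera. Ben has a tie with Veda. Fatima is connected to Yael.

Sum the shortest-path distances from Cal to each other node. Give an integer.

15

Distances from Cal: Ben:2, Eli:2, Fatima:1, Fay:3, Veda:3, Vera:2, Wiremu:1, Yael:1.
Sum = 2 + 2 + 1 + 3 + 3 + 2 + 1 + 1 = 15.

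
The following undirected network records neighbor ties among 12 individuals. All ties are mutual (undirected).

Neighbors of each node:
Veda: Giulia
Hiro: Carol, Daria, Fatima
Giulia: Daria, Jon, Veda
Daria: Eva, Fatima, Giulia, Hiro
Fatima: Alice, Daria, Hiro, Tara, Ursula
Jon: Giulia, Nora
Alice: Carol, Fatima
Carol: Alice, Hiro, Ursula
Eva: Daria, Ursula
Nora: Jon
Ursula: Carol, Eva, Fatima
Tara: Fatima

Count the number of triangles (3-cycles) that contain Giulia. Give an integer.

0

Giulia's neighbors are Daria, Jon, and Veda, but none of them are tied to each other, so no triangle contains Giulia.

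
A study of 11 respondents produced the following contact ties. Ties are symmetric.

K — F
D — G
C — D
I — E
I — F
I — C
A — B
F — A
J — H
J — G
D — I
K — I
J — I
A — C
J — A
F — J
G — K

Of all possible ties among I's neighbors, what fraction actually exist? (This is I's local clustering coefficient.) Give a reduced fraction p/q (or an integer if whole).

1/5

I's neighbors: C, D, E, F, J, and K (k = 6).
Possible neighbor pairs: C(6,2) = 15. Edges among them: C–D, F–J, F–K → e = 3.
Clustering(I) = 3/15 = 1/5.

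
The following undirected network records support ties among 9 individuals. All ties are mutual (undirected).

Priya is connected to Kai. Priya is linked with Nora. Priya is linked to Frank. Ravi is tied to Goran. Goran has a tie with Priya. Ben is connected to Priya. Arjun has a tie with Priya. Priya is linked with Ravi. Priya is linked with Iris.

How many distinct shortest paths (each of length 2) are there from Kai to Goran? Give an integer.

1

The shortest distance is 2, and the only length-2 path is Kai–Priya–Goran. So there is exactly 1 shortest path.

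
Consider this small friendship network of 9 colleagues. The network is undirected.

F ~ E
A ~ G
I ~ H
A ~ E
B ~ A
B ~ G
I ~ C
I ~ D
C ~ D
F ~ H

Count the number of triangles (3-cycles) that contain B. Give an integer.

B's neighbors: A and G.
Neighbor pairs that are themselves tied: B–A–G. Each forms one triangle with B, for 1 in total.

1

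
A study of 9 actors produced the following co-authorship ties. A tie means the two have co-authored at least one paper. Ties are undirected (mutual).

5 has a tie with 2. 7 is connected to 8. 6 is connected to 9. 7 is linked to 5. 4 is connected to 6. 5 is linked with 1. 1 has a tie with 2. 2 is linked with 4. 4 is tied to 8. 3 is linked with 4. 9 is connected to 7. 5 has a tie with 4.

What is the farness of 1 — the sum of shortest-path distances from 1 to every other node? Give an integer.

18

Distances from 1: 2:1, 3:3, 4:2, 5:1, 6:3, 7:2, 8:3, 9:3.
Sum = 1 + 3 + 2 + 1 + 3 + 2 + 3 + 3 = 18.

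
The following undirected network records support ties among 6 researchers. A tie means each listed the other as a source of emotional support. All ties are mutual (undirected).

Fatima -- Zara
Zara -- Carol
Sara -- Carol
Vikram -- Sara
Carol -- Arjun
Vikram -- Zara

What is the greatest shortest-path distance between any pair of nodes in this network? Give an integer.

Eccentricity of each node (its greatest distance to any other): Arjun:3, Carol:2, Fatima:3, Sara:3, Vikram:3, Zara:2.
The maximum eccentricity is 3, realized for instance by the pair Sara–Fatima via Sara – Vikram – Zara – Fatima. So the diameter is 3.

3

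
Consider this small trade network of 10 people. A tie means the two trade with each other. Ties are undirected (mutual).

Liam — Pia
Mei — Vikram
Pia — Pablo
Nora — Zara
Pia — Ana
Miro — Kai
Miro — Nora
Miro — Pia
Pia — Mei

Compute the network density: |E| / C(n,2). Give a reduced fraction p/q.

1/5

There are 9 edges and 10 nodes, so the maximum possible is C(10,2) = 45.
Density = 9/45 = 1/5.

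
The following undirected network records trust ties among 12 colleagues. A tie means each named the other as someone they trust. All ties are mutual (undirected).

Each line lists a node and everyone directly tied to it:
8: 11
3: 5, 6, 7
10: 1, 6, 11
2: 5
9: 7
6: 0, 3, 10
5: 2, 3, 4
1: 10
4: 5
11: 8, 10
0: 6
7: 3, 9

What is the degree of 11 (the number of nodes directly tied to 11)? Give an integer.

2

11 is directly tied to 8 and 10. That is 2 neighbors, so the degree of 11 is 2.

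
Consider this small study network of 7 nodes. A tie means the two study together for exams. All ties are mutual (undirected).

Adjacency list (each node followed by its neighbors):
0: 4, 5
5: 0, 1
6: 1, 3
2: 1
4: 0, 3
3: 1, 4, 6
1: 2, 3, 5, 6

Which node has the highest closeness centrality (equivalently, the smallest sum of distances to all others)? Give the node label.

Farness (sum of distances to all others) for each node — 0:12, 1:8, 2:13, 3:9, 4:11, 5:10, 6:11.
The smallest farness is 8, for 1, so 1 has the highest closeness.

1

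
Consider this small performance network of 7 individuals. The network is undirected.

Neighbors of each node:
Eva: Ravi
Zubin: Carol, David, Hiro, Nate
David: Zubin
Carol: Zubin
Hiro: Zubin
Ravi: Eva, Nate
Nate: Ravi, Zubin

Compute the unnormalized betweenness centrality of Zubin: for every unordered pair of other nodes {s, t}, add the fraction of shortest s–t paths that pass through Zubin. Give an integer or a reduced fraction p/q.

Pairs whose geodesics pass through Zubin — Ravi–Hiro: 1; Ravi–David: 1; Ravi–Carol: 1; Hiro–Nate: 1; Hiro–David: 1; Hiro–Eva: 1; Hiro–Carol: 1; Nate–David: 1; Nate–Carol: 1; David–Eva: 1; David–Carol: 1; Eva–Carol: 1.
All other pairs contribute 0.
Summing the contributions gives betweenness(Zubin) = 12.

12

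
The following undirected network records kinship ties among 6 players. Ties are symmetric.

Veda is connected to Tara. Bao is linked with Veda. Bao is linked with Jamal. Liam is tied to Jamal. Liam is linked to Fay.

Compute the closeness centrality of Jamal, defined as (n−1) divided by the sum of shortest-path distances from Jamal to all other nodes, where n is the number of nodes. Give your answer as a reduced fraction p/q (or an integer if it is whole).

Distances from Jamal: Bao:1, Fay:2, Liam:1, Tara:3, Veda:2. Sum = 9.
n = 6, so closeness = 5/9.

5/9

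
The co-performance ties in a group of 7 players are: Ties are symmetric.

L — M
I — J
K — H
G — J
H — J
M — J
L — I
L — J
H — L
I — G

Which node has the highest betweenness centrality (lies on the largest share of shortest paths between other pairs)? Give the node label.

J

Unnormalized betweenness of each node: G:0, H:5, I:1/2, J:6, K:0, L:5/2, M:0.
J has the largest value, 6, making it the main broker — the node through which the most shortest paths run.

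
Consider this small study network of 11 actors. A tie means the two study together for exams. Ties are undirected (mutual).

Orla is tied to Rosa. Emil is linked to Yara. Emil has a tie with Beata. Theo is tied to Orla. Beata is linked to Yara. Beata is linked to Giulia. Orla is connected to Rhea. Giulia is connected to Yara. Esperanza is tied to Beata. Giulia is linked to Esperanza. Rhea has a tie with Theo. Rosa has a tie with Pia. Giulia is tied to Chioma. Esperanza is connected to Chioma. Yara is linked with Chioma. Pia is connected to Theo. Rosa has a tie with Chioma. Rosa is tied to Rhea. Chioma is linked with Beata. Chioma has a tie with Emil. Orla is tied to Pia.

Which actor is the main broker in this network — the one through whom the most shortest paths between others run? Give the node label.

Unnormalized betweenness of each node: Beata:7/6, Chioma:157/6, Emil:0, Esperanza:0, Giulia:1/3, Orla:8/3, Pia:7/3, Rhea:7/3, Rosa:73/3, Theo:1/3, Yara:1/3.
Chioma has the largest value, 157/6, making it the main broker — the node through which the most shortest paths run.

Chioma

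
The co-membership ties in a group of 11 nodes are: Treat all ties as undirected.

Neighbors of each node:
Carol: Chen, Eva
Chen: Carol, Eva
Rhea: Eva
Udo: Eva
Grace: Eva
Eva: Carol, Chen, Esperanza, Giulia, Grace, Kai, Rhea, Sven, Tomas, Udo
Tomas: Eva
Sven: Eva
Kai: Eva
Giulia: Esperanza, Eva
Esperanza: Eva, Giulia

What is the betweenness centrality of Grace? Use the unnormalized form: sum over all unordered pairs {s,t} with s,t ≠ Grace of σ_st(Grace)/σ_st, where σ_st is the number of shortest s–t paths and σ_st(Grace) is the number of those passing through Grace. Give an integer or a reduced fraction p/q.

0

No shortest path between any pair of other nodes passes through Grace.
Summing the contributions gives betweenness(Grace) = 0.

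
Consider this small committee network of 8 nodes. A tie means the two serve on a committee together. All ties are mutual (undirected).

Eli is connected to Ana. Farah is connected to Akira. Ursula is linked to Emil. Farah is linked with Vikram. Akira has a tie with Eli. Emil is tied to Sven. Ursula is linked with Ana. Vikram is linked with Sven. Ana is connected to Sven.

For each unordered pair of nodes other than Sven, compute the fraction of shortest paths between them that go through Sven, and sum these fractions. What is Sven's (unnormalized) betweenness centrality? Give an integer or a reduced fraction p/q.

Pairs whose geodesics pass through Sven — Ana–Farah: 1/2; Ana–Vikram: 1; Ana–Emil: 1/2; Eli–Vikram: 1/2; Eli–Emil: 1/2; Akira–Emil: 2/3; Farah–Emil: 1; Farah–Ursula: 2/3; Vikram–Emil: 1; Vikram–Ursula: 2/2.
All other pairs contribute 0.
Summing the contributions gives betweenness(Sven) = 22/3.

22/3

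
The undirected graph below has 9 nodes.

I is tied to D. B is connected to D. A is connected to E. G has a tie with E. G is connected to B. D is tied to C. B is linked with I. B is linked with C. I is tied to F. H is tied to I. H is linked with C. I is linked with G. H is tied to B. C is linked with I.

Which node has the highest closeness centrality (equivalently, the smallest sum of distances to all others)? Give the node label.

I

Farness (sum of distances to all others) for each node — A:25, B:12, C:15, D:16, E:18, F:18, G:13, H:16, I:11.
The smallest farness is 11, for I, so I has the highest closeness.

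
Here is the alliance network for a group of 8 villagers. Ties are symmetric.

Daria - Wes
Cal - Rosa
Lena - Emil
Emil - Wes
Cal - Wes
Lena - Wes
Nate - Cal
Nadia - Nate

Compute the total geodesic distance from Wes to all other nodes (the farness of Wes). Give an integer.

11

Distances from Wes: Cal:1, Daria:1, Emil:1, Lena:1, Nadia:3, Nate:2, Rosa:2.
Sum = 1 + 1 + 1 + 1 + 3 + 2 + 2 = 11.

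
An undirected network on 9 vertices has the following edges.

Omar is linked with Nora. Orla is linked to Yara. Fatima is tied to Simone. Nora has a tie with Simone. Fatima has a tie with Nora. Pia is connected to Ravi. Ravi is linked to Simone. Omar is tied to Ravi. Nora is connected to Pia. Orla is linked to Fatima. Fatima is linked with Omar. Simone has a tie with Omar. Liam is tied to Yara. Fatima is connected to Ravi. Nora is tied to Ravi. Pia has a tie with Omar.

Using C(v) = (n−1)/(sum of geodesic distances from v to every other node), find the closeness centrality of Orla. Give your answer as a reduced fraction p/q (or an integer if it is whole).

8/15

Distances from Orla: Fatima:1, Liam:2, Nora:2, Omar:2, Pia:3, Ravi:2, Simone:2, Yara:1. Sum = 15.
n = 9, so closeness = 8/15.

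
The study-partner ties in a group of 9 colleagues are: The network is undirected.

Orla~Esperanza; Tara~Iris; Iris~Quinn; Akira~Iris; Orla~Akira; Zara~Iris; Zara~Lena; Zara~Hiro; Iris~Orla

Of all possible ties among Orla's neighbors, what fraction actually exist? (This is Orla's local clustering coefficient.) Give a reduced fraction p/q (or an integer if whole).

1/3

Orla's neighbors: Akira, Esperanza, and Iris (k = 3).
Possible neighbor pairs: C(3,2) = 3. Edges among them: Akira–Iris → e = 1.
Clustering(Orla) = 1/3.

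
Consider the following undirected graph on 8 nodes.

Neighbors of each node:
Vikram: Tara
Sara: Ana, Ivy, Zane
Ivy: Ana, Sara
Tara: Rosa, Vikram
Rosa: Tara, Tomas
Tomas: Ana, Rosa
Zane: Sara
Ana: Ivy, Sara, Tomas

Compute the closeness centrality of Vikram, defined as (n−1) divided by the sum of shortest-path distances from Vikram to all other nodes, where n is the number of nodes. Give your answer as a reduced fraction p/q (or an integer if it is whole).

7/26

Distances from Vikram: Ana:4, Ivy:5, Rosa:2, Sara:5, Tara:1, Tomas:3, Zane:6. Sum = 26.
n = 8, so closeness = 7/26.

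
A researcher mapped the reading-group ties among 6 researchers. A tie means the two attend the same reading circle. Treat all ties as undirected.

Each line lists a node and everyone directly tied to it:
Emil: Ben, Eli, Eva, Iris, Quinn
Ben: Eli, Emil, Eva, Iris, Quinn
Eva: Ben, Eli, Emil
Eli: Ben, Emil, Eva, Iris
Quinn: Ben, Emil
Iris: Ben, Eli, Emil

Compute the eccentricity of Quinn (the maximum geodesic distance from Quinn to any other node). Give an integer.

2

Distances from Quinn: Ben:1, Eli:2, Emil:1, Eva:2, Iris:2.
The largest is 2 (to Iris, Eva, and Eli), so the eccentricity of Quinn is 2.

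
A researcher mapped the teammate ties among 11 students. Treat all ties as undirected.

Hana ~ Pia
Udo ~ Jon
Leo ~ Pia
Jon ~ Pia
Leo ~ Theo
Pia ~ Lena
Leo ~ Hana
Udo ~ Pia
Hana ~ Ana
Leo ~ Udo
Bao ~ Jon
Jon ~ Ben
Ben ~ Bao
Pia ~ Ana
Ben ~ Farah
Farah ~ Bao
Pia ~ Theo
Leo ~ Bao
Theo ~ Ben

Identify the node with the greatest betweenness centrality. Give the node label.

Pia

Unnormalized betweenness of each node: Ana:0, Bao:117/20, Ben:127/30, Farah:0, Hana:31/30, Jon:133/20, Lena:0, Leo:79/10, Pia:94/5, Theo:16/5, Udo:1/3.
Pia has the largest value, 94/5, making it the main broker — the node through which the most shortest paths run.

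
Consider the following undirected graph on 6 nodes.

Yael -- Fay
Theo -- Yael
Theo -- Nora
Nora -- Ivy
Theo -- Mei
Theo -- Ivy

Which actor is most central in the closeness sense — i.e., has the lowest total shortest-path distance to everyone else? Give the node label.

Farness (sum of distances to all others) for each node — Fay:12, Ivy:9, Mei:10, Nora:9, Theo:6, Yael:8.
The smallest farness is 6, for Theo, so Theo has the highest closeness.

Theo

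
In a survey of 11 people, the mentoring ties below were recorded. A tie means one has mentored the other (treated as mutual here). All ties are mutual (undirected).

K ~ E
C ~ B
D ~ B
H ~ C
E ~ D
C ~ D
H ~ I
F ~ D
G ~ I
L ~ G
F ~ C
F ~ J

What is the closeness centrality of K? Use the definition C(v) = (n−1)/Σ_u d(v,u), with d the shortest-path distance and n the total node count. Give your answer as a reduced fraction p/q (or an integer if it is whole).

Distances from K: B:3, C:3, D:2, E:1, F:3, G:6, H:4, I:5, J:4, L:7. Sum = 38.
n = 11, so closeness = 10/38 = 5/19.

5/19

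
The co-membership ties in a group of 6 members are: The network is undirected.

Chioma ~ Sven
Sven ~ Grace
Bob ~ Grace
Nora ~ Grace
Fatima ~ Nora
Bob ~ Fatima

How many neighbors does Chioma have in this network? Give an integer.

Chioma is directly tied to Sven. That is 1 neighbor, so the degree of Chioma is 1.

1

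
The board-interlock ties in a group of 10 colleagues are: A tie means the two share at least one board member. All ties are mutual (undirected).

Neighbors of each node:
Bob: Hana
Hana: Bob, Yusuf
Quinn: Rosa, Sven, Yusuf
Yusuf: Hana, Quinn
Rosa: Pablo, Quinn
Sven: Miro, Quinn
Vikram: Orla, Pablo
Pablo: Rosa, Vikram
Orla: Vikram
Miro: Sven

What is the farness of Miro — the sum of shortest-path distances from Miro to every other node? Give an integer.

33

Distances from Miro: Bob:5, Hana:4, Orla:6, Pablo:4, Quinn:2, Rosa:3, Sven:1, Vikram:5, Yusuf:3.
Sum = 5 + 4 + 6 + 4 + 2 + 3 + 1 + 5 + 3 = 33.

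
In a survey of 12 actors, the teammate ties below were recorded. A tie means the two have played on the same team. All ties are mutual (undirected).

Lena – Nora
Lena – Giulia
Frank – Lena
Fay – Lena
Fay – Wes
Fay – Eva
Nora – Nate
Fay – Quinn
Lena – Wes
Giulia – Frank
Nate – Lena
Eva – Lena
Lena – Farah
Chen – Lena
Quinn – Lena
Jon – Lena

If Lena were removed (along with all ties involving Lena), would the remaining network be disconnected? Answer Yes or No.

Removing Lena leaves {Eva, Fay, Quinn, and Wes} with no path to {Chen}, so the network splits into 6 components. Lena is a cut vertex.

Yes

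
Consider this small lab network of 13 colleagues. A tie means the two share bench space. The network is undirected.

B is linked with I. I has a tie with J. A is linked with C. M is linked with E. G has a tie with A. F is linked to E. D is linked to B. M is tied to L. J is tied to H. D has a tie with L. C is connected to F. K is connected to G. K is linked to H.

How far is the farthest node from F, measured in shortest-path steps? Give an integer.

6

Distances from F: A:2, B:5, C:1, D:4, E:1, G:3, H:5, I:6, J:6, K:4, L:3, M:2.
The largest is 6 (to J and I), so the eccentricity of F is 6.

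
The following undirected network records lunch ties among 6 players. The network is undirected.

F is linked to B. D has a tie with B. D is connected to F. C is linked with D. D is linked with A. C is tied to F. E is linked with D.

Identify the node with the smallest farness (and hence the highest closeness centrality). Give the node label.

D

Farness (sum of distances to all others) for each node — A:9, B:8, C:8, D:5, E:9, F:7.
The smallest farness is 5, for D, so D has the highest closeness.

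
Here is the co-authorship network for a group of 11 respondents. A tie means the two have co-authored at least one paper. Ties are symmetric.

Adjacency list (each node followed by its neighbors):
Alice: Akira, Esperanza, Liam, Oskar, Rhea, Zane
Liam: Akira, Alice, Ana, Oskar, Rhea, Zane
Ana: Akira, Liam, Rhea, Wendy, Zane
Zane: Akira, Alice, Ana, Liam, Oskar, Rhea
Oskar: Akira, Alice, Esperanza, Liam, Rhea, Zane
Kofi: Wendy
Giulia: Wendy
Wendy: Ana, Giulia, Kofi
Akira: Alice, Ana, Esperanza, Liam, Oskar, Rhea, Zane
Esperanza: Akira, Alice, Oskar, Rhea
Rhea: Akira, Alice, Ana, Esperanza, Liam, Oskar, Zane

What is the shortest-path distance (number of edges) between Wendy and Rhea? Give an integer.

One shortest route is Wendy – Ana – Rhea, which uses 2 edges, and Wendy and Rhea are not directly tied, so nothing shorter exists. So d(Wendy,Rhea) = 2.

2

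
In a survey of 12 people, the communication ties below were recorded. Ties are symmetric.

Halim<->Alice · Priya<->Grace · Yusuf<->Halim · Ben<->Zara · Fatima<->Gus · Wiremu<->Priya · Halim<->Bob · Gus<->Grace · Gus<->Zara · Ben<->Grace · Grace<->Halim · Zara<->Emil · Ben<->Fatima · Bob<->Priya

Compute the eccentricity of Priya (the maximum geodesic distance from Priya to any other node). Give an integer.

4

Distances from Priya: Alice:3, Ben:2, Bob:1, Emil:4, Fatima:3, Grace:1, Gus:2, Halim:2, Wiremu:1, Yusuf:3, Zara:3.
The largest is 4 (to Emil), so the eccentricity of Priya is 4.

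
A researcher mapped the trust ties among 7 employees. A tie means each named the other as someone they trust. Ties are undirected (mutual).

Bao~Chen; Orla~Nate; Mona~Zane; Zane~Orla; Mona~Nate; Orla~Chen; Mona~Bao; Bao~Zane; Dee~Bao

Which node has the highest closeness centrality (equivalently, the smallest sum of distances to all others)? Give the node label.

Bao

Farness (sum of distances to all others) for each node — Bao:8, Chen:10, Dee:13, Mona:9, Nate:11, Orla:10, Zane:9.
The smallest farness is 8, for Bao, so Bao has the highest closeness.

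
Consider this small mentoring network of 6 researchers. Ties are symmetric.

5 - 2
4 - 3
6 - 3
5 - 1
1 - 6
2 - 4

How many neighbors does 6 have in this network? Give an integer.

6 is directly tied to 1 and 3. That is 2 neighbors, so the degree of 6 is 2.

2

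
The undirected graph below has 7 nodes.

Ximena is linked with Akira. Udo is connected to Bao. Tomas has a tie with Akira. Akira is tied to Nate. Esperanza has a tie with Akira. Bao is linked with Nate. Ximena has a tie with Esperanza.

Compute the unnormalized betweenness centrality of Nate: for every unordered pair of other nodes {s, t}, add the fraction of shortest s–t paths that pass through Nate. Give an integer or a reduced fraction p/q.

8

Pairs whose geodesics pass through Nate — Ximena–Bao: 1; Ximena–Udo: 1; Tomas–Bao: 1; Tomas–Udo: 1; Esperanza–Bao: 1; Esperanza–Udo: 1; Bao–Akira: 1; Udo–Akira: 1.
All other pairs contribute 0.
Summing the contributions gives betweenness(Nate) = 8.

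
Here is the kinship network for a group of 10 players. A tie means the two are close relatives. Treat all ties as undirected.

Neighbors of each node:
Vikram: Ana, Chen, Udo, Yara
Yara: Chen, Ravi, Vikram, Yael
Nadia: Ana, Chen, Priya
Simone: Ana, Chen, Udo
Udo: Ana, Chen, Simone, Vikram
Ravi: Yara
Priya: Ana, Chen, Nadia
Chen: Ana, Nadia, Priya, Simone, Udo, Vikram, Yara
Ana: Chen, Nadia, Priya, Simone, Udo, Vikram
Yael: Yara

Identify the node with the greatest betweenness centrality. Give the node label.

Unnormalized betweenness of each node: Ana:10/3, Chen:46/3, Nadia:0, Priya:0, Ravi:0, Simone:0, Udo:1/3, Vikram:3, Yael:0, Yara:15.
Chen has the largest value, 46/3, making it the main broker — the node through which the most shortest paths run.

Chen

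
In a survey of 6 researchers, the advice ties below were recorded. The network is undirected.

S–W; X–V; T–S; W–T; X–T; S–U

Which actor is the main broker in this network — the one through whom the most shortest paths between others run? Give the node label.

T

Unnormalized betweenness of each node: S:4, T:6, U:0, V:0, W:0, X:4.
T has the largest value, 6, making it the main broker — the node through which the most shortest paths run.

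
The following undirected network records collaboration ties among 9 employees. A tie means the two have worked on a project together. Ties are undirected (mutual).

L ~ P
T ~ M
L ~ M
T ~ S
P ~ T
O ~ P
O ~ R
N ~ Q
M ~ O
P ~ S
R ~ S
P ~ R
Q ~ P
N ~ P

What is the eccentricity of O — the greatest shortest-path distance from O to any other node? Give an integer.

2

Distances from O: L:2, M:1, N:2, P:1, Q:2, R:1, S:2, T:2.
The largest is 2 (to S, T, Q, N, and L), so the eccentricity of O is 2.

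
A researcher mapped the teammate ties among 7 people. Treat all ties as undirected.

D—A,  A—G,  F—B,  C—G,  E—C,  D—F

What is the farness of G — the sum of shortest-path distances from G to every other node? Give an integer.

13

Distances from G: A:1, B:4, C:1, D:2, E:2, F:3.
Sum = 1 + 4 + 1 + 2 + 2 + 3 = 13.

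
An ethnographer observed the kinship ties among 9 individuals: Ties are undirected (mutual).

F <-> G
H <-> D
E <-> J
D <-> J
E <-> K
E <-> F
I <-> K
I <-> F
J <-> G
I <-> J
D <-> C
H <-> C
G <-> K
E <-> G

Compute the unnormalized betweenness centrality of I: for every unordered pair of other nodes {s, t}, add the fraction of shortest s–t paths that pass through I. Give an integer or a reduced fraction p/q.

3

Pairs whose geodesics pass through I — H–F: 1/3; H–K: 1/3; C–F: 1/3; C–K: 1/3; D–F: 1/3; D–K: 1/3; F–J: 1/3; F–K: 1/3; J–K: 1/3.
All other pairs contribute 0.
Summing the contributions gives betweenness(I) = 3.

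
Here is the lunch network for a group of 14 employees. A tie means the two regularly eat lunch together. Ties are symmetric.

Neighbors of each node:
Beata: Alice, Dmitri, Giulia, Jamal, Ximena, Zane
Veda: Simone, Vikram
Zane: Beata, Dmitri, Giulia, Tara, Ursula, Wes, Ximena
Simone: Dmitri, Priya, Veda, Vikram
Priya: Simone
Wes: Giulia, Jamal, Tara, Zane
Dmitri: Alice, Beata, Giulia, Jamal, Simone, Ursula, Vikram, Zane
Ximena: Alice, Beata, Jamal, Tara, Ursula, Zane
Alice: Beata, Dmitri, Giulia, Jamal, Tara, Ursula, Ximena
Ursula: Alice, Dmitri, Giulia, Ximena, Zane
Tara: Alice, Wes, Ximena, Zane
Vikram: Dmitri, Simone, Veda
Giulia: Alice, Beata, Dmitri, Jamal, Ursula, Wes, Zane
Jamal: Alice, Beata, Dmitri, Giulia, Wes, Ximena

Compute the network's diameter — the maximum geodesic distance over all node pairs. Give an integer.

Eccentricity of each node (its greatest distance to any other): Alice:3, Beata:3, Dmitri:2, Giulia:3, Jamal:3, Priya:4, Simone:3, Tara:4, Ursula:3, Veda:4, Vikram:3, Wes:4, Ximena:4, Zane:3.
The maximum eccentricity is 4, realized for instance by the pair Wes–Veda via Wes – Giulia – Dmitri – Vikram – Veda. So the diameter is 4.

4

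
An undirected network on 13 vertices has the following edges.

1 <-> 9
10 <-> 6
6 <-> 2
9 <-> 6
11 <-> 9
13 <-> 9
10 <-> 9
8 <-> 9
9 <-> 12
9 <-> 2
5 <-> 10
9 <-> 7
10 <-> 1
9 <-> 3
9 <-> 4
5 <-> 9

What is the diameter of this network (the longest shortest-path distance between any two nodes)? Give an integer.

Eccentricity of each node (its greatest distance to any other): 1:2, 2:2, 3:2, 4:2, 5:2, 6:2, 7:2, 8:2, 9:1, 10:2, 11:2, 12:2, 13:2.
The maximum eccentricity is 2, realized for instance by the pair 6–13 via 6 – 9 – 13. So the diameter is 2.

2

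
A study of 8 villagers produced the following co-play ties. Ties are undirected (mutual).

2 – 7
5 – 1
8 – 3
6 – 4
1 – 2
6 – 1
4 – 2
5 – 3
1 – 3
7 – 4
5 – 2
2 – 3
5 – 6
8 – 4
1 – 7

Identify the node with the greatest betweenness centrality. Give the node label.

4

Unnormalized betweenness of each node: 1:7/3, 2:7/3, 3:5/2, 4:10/3, 5:5/6, 6:5/6, 7:1/3, 8:1/2.
4 has the largest value, 10/3, making it the main broker — the node through which the most shortest paths run.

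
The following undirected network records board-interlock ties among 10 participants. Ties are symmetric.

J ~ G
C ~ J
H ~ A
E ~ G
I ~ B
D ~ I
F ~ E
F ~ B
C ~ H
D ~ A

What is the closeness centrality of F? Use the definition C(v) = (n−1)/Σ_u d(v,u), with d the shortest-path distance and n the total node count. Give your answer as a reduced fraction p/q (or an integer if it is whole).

Distances from F: A:4, B:1, C:4, D:3, E:1, G:2, H:5, I:2, J:3. Sum = 25.
n = 10, so closeness = 9/25.

9/25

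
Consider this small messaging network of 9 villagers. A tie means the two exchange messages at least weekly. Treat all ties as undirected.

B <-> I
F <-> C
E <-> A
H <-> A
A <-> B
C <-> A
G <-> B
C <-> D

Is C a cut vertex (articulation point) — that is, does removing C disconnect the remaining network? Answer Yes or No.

Removing C leaves {A, B, E, G, H, and I} with no path to {D}, so the network splits into 3 components. C is a cut vertex.

Yes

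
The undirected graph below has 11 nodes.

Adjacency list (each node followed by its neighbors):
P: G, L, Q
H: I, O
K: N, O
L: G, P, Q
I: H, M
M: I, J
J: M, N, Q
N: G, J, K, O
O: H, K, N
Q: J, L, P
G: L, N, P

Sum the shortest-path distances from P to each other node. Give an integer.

Distances from P: G:1, H:4, I:4, J:2, K:3, L:1, M:3, N:2, O:3, Q:1.
Sum = 1 + 4 + 4 + 2 + 3 + 1 + 3 + 2 + 3 + 1 = 24.

24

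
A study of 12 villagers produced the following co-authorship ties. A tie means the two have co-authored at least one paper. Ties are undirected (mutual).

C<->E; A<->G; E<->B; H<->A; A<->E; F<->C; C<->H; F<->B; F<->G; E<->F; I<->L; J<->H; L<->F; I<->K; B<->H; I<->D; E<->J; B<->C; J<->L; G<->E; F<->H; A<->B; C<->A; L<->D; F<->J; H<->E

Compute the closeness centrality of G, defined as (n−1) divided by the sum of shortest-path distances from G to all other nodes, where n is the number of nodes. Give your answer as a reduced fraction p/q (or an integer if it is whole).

Distances from G: A:1, B:2, C:2, D:3, E:1, F:1, H:2, I:3, J:2, K:4, L:2. Sum = 23.
n = 12, so closeness = 11/23.

11/23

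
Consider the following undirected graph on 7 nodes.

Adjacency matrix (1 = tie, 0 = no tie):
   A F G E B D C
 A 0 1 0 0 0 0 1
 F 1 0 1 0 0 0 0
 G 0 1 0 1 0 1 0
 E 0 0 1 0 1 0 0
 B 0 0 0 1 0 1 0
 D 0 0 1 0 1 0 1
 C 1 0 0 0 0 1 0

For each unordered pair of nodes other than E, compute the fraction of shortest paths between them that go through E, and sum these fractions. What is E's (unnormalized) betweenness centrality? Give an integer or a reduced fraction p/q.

Pairs whose geodesics pass through E — F–B: 1/2; G–B: 1/2.
All other pairs contribute 0.
Summing the contributions gives betweenness(E) = 1.

1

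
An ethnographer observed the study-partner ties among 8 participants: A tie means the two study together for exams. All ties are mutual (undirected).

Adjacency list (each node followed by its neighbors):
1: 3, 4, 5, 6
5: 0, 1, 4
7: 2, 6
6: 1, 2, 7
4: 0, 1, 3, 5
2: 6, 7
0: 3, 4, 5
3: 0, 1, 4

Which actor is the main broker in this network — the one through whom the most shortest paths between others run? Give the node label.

1

Unnormalized betweenness of each node: 0:1/3, 1:37/3, 2:0, 3:4/3, 4:5/3, 5:4/3, 6:10, 7:0.
1 has the largest value, 37/3, making it the main broker — the node through which the most shortest paths run.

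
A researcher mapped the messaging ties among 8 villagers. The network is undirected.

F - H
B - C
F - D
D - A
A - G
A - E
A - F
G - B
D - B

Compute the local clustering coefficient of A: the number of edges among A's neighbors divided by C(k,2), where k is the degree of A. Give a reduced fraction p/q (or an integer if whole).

A's neighbors: D, E, F, and G (k = 4).
Possible neighbor pairs: C(4,2) = 6. Edges among them: D–F → e = 1.
Clustering(A) = 1/6.

1/6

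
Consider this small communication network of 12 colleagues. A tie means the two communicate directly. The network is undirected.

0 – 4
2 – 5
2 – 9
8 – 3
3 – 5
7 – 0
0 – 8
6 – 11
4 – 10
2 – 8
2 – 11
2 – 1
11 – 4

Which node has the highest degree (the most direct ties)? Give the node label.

2

Degrees — 0:3, 1:1, 2:5, 3:2, 4:3, 5:2, 6:1, 7:1, 8:3, 9:1, 10:1, 11:3.
The maximum is 5, attained only by 2.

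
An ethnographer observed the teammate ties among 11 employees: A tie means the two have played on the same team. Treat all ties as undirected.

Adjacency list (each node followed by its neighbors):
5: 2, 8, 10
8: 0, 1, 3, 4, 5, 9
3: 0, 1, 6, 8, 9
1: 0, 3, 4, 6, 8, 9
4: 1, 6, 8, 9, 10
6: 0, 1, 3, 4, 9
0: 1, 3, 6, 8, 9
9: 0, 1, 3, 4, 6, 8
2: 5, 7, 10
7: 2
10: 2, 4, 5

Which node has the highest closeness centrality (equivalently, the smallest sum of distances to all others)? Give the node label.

Farness (sum of distances to all others) for each node — 0:19, 1:17, 2:22, 3:19, 4:16, 5:18, 6:19, 7:31, 8:15, 9:17, 10:19.
The smallest farness is 15, for 8, so 8 has the highest closeness.

8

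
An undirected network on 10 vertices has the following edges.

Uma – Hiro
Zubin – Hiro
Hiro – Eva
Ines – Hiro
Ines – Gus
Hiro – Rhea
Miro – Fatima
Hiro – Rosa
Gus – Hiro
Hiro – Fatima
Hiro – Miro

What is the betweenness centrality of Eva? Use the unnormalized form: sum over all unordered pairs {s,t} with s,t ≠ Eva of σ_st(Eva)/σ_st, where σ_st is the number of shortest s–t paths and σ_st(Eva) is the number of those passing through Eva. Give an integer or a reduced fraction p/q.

No shortest path between any pair of other nodes passes through Eva.
Summing the contributions gives betweenness(Eva) = 0.

0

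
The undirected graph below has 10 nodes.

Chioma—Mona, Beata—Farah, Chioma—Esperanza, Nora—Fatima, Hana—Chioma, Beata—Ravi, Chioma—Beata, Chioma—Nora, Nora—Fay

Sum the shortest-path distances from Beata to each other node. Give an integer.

17

Distances from Beata: Chioma:1, Esperanza:2, Farah:1, Fatima:3, Fay:3, Hana:2, Mona:2, Nora:2, Ravi:1.
Sum = 1 + 2 + 1 + 3 + 3 + 2 + 2 + 2 + 1 = 17.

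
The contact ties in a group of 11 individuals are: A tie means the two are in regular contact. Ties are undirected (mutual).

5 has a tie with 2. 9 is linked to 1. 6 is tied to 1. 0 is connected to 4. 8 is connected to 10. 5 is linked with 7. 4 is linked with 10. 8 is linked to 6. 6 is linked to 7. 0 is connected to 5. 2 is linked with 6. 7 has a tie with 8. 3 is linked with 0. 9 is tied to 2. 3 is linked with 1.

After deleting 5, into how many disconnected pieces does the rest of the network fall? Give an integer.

1

5's neighbors (0, 2, and 7) remain reachable from one another through other ties, so the rest of the network stays in one piece.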